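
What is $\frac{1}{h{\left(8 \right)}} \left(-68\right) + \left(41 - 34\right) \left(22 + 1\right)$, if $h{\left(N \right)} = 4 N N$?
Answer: $\frac{10287}{64} \approx 160.73$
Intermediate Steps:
$h{\left(N \right)} = 4 N^{2}$
$\frac{1}{h{\left(8 \right)}} \left(-68\right) + \left(41 - 34\right) \left(22 + 1\right) = \frac{1}{4 \cdot 8^{2}} \left(-68\right) + \left(41 - 34\right) \left(22 + 1\right) = \frac{1}{4 \cdot 64} \left(-68\right) + 7 \cdot 23 = \frac{1}{256} \left(-68\right) + 161 = - \frac{17}{64} + 161 = \frac{10287}{64}$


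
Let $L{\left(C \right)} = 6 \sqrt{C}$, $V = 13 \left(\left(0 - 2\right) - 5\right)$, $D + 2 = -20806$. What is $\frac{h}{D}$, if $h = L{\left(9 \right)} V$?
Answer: $\frac{91}{1156} \approx 0.07872$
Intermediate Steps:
$D = -20808$ ($D = -2 - 20806 = -20808$)
$V = -91$ ($V = 13 \left(\left(0 - 2\right) - 5\right) = 13 \left(-2 - 5\right) = 13 \left(-7\right) = -91$)
$h = -1638$ ($h = 6 \sqrt{9} \left(-91\right) = 6 \cdot 3 \left(-91\right) = 18 \left(-91\right) = -1638$)
$\frac{h}{D} = - \frac{1638}{-20808} = \left(-1638\right) \left(- \frac{1}{20808}\right) = \frac{91}{1156}$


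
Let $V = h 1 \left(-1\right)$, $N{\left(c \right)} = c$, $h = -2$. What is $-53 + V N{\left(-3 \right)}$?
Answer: $-59$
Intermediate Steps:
$V = 2$ ($V = \left(-2\right) 1 \left(-1\right) = \left(-2\right) \left(-1\right) = 2$)
$-53 + V N{\left(-3 \right)} = -53 + 2 \left(-3\right) = -53 - 6 = -59$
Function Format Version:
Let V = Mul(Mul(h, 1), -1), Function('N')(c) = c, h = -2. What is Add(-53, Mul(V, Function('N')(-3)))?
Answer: -59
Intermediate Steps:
V = 2 (V = Mul(Mul(-2, 1), -1) = Mul(-2, -1) = 2)
Add(-53, Mul(V, Function('N')(-3))) = Add(-53, Mul(2, -3)) = Add(-53, -6) = -59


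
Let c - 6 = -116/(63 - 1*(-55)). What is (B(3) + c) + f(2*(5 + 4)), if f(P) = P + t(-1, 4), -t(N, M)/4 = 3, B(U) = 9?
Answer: 1181/59 ≈ 20.017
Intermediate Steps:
t(N, M) = -12 (t(N, M) = -4*3 = -12)
c = 296/59 (c = 6 - 116/(63 - 1*(-55)) = 6 - 116/(63 + 55) = 6 - 116/118 = 6 - 116*1/118 = 6 - 58/59 = 296/59 ≈ 5.0170)
f(P) = -12 + P (f(P) = P - 12 = -12 + P)
(B(3) + c) + f(2*(5 + 4)) = (9 + 296/59) + (-12 + 2*(5 + 4)) = 827/59 + (-12 + 2*9) = 827/59 + (-12 + 18) = 827/59 + 6 = 1181/59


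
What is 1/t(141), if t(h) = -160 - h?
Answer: -1/301 ≈ -0.0033223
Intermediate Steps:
1/t(141) = 1/(-160 - 1*141) = 1/(-160 - 141) = 1/(-301) = -1/301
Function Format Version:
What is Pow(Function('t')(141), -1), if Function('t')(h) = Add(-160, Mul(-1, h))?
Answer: Rational(-1, 301) ≈ -0.0033223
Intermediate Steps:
Pow(Function('t')(141), -1) = Pow(Add(-160, Mul(-1, 141)), -1) = Pow(Add(-160, -141), -1) = Pow(-301, -1) = Rational(-1, 301)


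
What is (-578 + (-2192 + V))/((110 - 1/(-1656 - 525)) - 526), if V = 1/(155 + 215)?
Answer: 2235304719/335699150 ≈ 6.6587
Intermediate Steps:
V = 1/370 ≈ 0.0027027
(-578 + (-2192 + V))/((110 - 1/(-1656 - 525)) - 526) = (-578 + (-2192 + 1/370))/((110 - 1/(-1656 - 525)) - 526) = (-578 - 811039/370)/((110 - 1/(-2181)) - 526) = -1024899/(370*((110 - 1*(-1/2181)) - 526)) = -1024899/(370*((110 + 1/2181) - 526)) = -1024899/(370*(239911/2181 - 526)) = -1024899/(370*(-907295/2181)) = -1024899/370*(-2181/907295) = 2235304719/335699150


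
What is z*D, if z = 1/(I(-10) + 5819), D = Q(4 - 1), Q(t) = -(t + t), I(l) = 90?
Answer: -6/5909 ≈ -0.0010154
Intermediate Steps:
Q(t) = -2*t
D = -6 (D = -2*(4 - 1) = -2*3 = -6)
z = 1/5909 (z = 1/(90 + 5819) = 1/5909 ≈ 0.00016923)
z*D = (1/5909)*(-6) = -6/5909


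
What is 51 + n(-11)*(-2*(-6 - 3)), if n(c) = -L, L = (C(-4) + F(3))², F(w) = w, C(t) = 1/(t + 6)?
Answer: -339/2 ≈ -169.50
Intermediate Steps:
C(t) = 1/(6 + t)
L = 49/4 (L = (1/(6 - 4) + 3)² = (1/2 + 3)² = (½ + 3)² = (7/2)² = 49/4 ≈ 12.250)
n(c) = -49/4 (n(c) = -1*49/4 = -49/4)
51 + n(-11)*(-2*(-6 - 3)) = 51 - (-49)*(-6 - 3)/2 = 51 - (-49)*(-9)/2 = 51 - 49/4*18 = 51 - 441/2 = -339/2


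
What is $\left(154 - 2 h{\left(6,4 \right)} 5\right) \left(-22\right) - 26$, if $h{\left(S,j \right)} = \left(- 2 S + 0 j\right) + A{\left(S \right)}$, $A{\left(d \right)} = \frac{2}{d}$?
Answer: $- \frac{17942}{3} \approx -5980.7$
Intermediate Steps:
$h{\left(S,j \right)} = - 2 S + \frac{2}{S}$ ($h{\left(S,j \right)} = \left(- 2 S + 0 j\right) + \frac{2}{S} = \left(- 2 S + 0\right) + \frac{2}{S} = - 2 S + \frac{2}{S}$)
$\left(154 - 2 h{\left(6,4 \right)} 5\right) \left(-22\right) - 26 = \left(154 - 2 \left(\left(-2\right) 6 + \frac{2}{6}\right) 5\right) \left(-22\right) - 26 = \left(154 - 2 \left(-12 + 2 \cdot \frac{1}{6}\right) 5\right) \left(-22\right) - 26 = \left(154 - 2 \left(-12 + \frac{1}{3}\right) 5\right) \left(-22\right) - 26 = \left(154 - 2 \left(- \frac{35}{3}\right) 5\right) \left(-22\right) - 26 = \left(154 - \left(- \frac{70}{3}\right) 5\right) \left(-22\right) - 26 = \left(154 - - \frac{350}{3}\right) \left(-22\right) - 26 = \left(154 + \frac{350}{3}\right) \left(-22\right) - 26 = \frac{812}{3} \left(-22\right) - 26 = - \frac{17864}{3} - 26 = - \frac{17942}{3}$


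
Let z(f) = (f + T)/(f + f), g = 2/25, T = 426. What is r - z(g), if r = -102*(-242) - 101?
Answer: 21920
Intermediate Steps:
g = 2/25 (g = (1/25)*2 = 2/25 ≈ 0.080000)
z(f) = (426 + f)/(2*f) (z(f) = (f + 426)/(f + f) = (426 + f)/((2*f)) = (426 + f)*(1/(2*f)) = (426 + f)/(2*f))
r = 24583 (r = 24684 - 101 = 24583)
r - z(g) = 24583 - (426 + 2/25)/(2*2/25) = 24583 - 25*10652/(2*2*25) = 24583 - 1*2663 = 24583 - 2663 = 21920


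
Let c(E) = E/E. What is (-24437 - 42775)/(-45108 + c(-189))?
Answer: 67212/45107 ≈ 1.4901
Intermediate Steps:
c(E) = 1
(-24437 - 42775)/(-45108 + c(-189)) = (-24437 - 42775)/(-45108 + 1) = -67212/(-45107) = -67212*(-1/45107) = 67212/45107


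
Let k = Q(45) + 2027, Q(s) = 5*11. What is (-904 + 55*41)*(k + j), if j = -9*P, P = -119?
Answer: 4259703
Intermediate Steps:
Q(s) = 55
j = 1071 (j = -9*(-119) = 1071)
k = 2082 (k = 55 + 2027 = 2082)
(-904 + 55*41)*(k + j) = (-904 + 55*41)*(2082 + 1071) = (-904 + 2255)*3153 = 1351*3153 = 4259703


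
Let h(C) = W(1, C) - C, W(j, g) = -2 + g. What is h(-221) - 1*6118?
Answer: -6120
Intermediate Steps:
h(C) = -2 (h(C) = (-2 + C) - C = -2)
h(-221) - 1*6118 = -2 - 1*6118 = -2 - 6118 = -6120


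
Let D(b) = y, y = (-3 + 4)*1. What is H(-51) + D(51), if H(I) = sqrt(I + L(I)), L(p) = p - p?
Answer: 1 + I*sqrt(51) ≈ 1.0 + 7.1414*I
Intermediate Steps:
L(p) = 0
y = 1 (y = 1*1 = 1)
D(b) = 1
H(I) = sqrt(I) (H(I) = sqrt(I + 0) = sqrt(I))
H(-51) + D(51) = sqrt(-51) + 1 = I*sqrt(51) + 1 = 1 + I*sqrt(51)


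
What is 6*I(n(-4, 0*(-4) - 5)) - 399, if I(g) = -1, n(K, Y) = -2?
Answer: -405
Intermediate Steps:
6*I(n(-4, 0*(-4) - 5)) - 399 = 6*(-1) - 399 = -6 - 399 = -405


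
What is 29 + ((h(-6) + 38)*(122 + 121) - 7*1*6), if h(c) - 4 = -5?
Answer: 8978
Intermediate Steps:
h(c) = -1 (h(c) = 4 - 5 = -1)
29 + ((h(-6) + 38)*(122 + 121) - 7*1*6) = 29 + ((-1 + 38)*(122 + 121) - 7*1*6) = 29 + (37*243 - 7*6) = 29 + (8991 - 1*42) = 29 + (8991 - 42) = 29 + 8949 = 8978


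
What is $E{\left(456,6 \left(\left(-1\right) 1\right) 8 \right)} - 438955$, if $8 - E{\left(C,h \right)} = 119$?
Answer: $-439066$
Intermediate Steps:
$E{\left(C,h \right)} = -111$ ($E{\left(C,h \right)} = 8 - 119 = -111$)
$E{\left(456,6 \left(\left(-1\right) 1\right) 8 \right)} - 438955 = -111 - 438955 = -439066$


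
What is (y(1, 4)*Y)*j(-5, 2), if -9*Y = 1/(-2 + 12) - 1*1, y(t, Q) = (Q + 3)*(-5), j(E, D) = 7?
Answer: -49/2 ≈ -24.500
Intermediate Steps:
y(t, Q) = -15 - 5*Q (y(t, Q) = (3 + Q)*(-5) = -15 - 5*Q)
Y = ⅒ (Y = -(1/(-2 + 12) - 1*1)/9 = -(1/10 - 1)/9 = -(⅒ - 1)/9 = -⅑*(-9/10) = ⅒ ≈ 0.10000)
(y(1, 4)*Y)*j(-5, 2) = ((-15 - 5*4)*(⅒))*7 = ((-15 - 20)*(⅒))*7 = -35*⅒*7 = -7/2*7 = -49/2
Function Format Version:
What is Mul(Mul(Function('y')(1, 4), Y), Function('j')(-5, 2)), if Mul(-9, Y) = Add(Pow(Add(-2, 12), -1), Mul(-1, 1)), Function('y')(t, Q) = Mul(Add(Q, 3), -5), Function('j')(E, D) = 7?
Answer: Rational(-49, 2) ≈ -24.500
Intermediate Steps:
Function('y')(t, Q) = Add(-15, Mul(-5, Q)) (Function('y')(t, Q) = Mul(Add(3, Q), -5) = Add(-15, Mul(-5, Q)))
Y = Rational(1, 10) (Y = Mul(Rational(-1, 9), Add(Pow(Add(-2, 12), -1), Mul(-1, 1))) = Mul(Rational(-1, 9), Add(Pow(10, -1), -1)) = Mul(Rational(-1, 9), Add(Rational(1, 10), -1)) = Mul(Rational(-1, 9), Rational(-9, 10)) = Rational(1, 10) ≈ 0.10000)
Mul(Mul(Function('y')(1, 4), Y), Function('j')(-5, 2)) = Mul(Mul(Add(-15, Mul(-5, 4)), Rational(1, 10)), 7) = Mul(Mul(Add(-15, -20), Rational(1, 10)), 7) = Mul(Mul(-35, Rational(1, 10)), 7) = Mul(Rational(-7, 2), 7) = Rational(-49, 2)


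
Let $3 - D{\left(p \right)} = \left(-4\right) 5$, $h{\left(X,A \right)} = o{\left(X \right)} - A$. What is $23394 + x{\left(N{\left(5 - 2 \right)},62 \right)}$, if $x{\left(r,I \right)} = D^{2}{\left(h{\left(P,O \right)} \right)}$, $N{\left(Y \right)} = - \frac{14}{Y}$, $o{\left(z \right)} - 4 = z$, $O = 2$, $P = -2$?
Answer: $23923$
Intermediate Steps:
$o{\left(z \right)} = 4 + z$
$h{\left(X,A \right)} = 4 + X - A$ ($h{\left(X,A \right)} = \left(4 + X\right) - A = 4 + X - A$)
$D{\left(p \right)} = 23$ ($D{\left(p \right)} = 3 - \left(-4\right) 5 = 3 - -20 = 3 + 20 = 23$)
$x{\left(r,I \right)} = 529$ ($x{\left(r,I \right)} = 23^{2} = 529$)
$23394 + x{\left(N{\left(5 - 2 \right)},62 \right)} = 23394 + 529 = 23923$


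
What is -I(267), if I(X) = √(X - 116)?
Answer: -√151 ≈ -12.288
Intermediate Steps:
I(X) = √(-116 + X)
-I(267) = -√(-116 + 267) = -√151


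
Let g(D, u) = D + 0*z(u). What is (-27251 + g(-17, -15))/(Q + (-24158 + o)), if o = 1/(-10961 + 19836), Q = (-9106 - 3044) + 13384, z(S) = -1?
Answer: 242003500/203450499 ≈ 1.1895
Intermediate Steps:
Q = 1234 (Q = -12150 + 13384 = 1234)
g(D, u) = D (g(D, u) = D + 0*(-1) = D + 0 = D)
o = 1/8875 ≈ 0.00011268
(-27251 + g(-17, -15))/(Q + (-24158 + o)) = (-27251 - 17)/(1234 + (-24158 + 1/8875)) = -27268/(1234 - 214402249/8875) = -27268/(-203450499/8875) = -27268*(-8875/203450499) = 242003500/203450499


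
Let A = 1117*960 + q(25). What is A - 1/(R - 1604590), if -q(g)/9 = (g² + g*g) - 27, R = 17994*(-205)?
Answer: 5617911781681/5293360 ≈ 1.0613e+6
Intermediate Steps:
R = -3688770
q(g) = 243 - 18*g² (q(g) = -9*((g² + g*g) - 27) = -9*((g² + g²) - 27) = -9*(2*g² - 27) = -9*(-27 + 2*g²) = 243 - 18*g²)
A = 1061313 (A = 1117*960 + (243 - 18*25²) = 1072320 + (243 - 18*625) = 1072320 + (243 - 11250) = 1072320 - 11007 = 1061313)
A - 1/(R - 1604590) = 1061313 - 1/(-3688770 - 1604590) = 1061313 - 1/(-5293360) = 1061313 - 1*(-1/5293360) = 1061313 + 1/5293360 = 5617911781681/5293360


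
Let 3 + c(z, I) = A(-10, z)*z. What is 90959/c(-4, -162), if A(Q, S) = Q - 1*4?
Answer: 90959/53 ≈ 1716.2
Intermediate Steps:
A(Q, S) = -4 + Q (A(Q, S) = Q - 4 = -4 + Q)
c(z, I) = -3 - 14*z (c(z, I) = -3 + (-4 - 10)*z = -3 - 14*z)
90959/c(-4, -162) = 90959/(-3 - 14*(-4)) = 90959/(-3 + 56) = 90959/53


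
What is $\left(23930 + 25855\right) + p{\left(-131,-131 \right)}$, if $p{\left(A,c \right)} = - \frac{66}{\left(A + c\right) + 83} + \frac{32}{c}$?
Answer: $\frac{1167411383}{23449} \approx 49785.0$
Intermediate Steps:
$p{\left(A,c \right)} = - \frac{66}{83 + A + c} + \frac{32}{c}$
$\left(23930 + 25855\right) + p{\left(-131,-131 \right)} = \left(23930 + 25855\right) + \frac{2 \left(1328 - -2227 + 16 \left(-131\right)\right)}{\left(-131\right) \left(83 - 131 - 131\right)} = 49785 + 2 \left(- \frac{1}{131}\right) \frac{1}{-179} \left(1328 + 2227 - 2096\right) = 49785 + 2 \left(- \frac{1}{131}\right) \left(- \frac{1}{179}\right) 1459 = 49785 + \frac{2918}{23449} = \frac{1167411383}{23449}$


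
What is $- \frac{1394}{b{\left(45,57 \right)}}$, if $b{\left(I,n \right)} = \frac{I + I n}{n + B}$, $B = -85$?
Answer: $\frac{19516}{1305} \approx 14.955$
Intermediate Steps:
$b{\left(I,n \right)} = \frac{I + I n}{-85 + n}$ ($b{\left(I,n \right)} = \frac{I + I n}{n - 85} = \frac{I + I n}{-85 + n}$)
$- \frac{1394}{b{\left(45,57 \right)}} = - \frac{1394}{45 \frac{1}{-85 + 57} \left(1 + 57\right)} = - \frac{1394}{45 \frac{1}{-28} \cdot 58} = - \frac{1394}{45 \left(- \frac{1}{28}\right) 58} = - \frac{1394}{- \frac{1305}{14}} = \left(-1394\right) \left(- \frac{14}{1305}\right) = \frac{19516}{1305}$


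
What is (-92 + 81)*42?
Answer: -462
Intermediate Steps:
(-92 + 81)*42 = -11*42 = -462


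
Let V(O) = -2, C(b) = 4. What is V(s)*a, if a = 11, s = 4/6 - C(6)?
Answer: -22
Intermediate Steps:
s = -10/3 (s = 4/6 - 1*4 = 4*(1/6) - 4 = 2/3 - 4 = -10/3 ≈ -3.3333)
V(s)*a = -2*11 = -22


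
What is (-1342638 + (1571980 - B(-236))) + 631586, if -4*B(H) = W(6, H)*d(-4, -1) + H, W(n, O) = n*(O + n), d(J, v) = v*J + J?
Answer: 860869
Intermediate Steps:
d(J, v) = J + J*v (d(J, v) = J*v + J = J + J*v)
B(H) = -H/4 (B(H) = -((6*(H + 6))*(-4*(1 - 1)) + H)/4 = -((6*(6 + H))*(-4*0) + H)/4 = -((36 + 6*H)*0 + H)/4 = -(0 + H)/4 = -H/4)
(-1342638 + (1571980 - B(-236))) + 631586 = (-1342638 + (1571980 - (-1)*(-236)/4)) + 631586 = (-1342638 + (1571980 - 1*59)) + 631586 = (-1342638 + (1571980 - 59)) + 631586 = (-1342638 + 1571921) + 631586 = 229283 + 631586 = 860869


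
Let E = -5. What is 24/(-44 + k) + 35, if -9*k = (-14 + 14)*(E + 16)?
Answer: 379/11 ≈ 34.455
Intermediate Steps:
k = 0 (k = -(-14 + 14)*(-5 + 16)/9 = -0*11 = -⅑*0 = 0)
24/(-44 + k) + 35 = 24/(-44 + 0) + 35 = 24/(-44) + 35 = 24*(-1/44) + 35 = -6/11 + 35 = 379/11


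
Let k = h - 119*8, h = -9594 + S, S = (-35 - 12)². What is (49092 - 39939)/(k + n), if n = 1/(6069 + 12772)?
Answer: -172451673/157077416 ≈ -1.0979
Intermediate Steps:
S = 2209 (S = (-47)² = 2209)
n = 1/18841 ≈ 5.3076e-5
h = -7385 (h = -9594 + 2209 = -7385)
k = -8337 (k = -7385 - 119*8 = -7385 - 952 = -8337)
(49092 - 39939)/(k + n) = (49092 - 39939)/(-8337 + 1/18841) = 9153/(-157077416/18841) = 9153*(-18841/157077416) = -172451673/157077416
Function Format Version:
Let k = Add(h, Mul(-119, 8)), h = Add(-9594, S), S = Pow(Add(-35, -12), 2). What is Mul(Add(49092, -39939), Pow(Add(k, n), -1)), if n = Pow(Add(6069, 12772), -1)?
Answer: Rational(-172451673, 157077416) ≈ -1.0979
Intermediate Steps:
S = 2209 (S = Pow(-47, 2) = 2209)
n = Rational(1, 18841) (n = Pow(18841, -1) = Rational(1, 18841) ≈ 5.3076e-5)
h = -7385 (h = Add(-9594, 2209) = -7385)
k = -8337 (k = Add(-7385, Mul(-119, 8)) = Add(-7385, -952) = -8337)
Mul(Add(49092, -39939), Pow(Add(k, n), -1)) = Mul(Add(49092, -39939), Pow(Add(-8337, Rational(1, 18841)), -1)) = Mul(9153, Pow(Rational(-157077416, 18841), -1)) = Mul(9153, Rational(-18841, 157077416)) = Rational(-172451673, 157077416)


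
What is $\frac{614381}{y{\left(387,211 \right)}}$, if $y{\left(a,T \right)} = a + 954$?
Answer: $\frac{614381}{1341} \approx 458.15$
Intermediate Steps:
$y{\left(a,T \right)} = 954 + a$
$\frac{614381}{y{\left(387,211 \right)}} = \frac{614381}{954 + 387} = \frac{614381}{1341}$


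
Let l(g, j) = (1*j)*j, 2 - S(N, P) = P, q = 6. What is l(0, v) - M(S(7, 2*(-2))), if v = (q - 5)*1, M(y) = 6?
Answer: -5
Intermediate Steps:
S(N, P) = 2 - P
v = 1 (v = (6 - 5)*1 = 1*1 = 1)
l(g, j) = j² (l(g, j) = j*j = j²)
l(0, v) - M(S(7, 2*(-2))) = 1² - 1*6 = 1 - 6 = -5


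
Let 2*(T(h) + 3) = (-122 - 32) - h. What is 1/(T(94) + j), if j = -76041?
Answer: -1/76168 ≈ -1.3129e-5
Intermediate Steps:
T(h) = -80 - h/2 (T(h) = -3 + ((-122 - 32) - h)/2 = -3 + (-154 - h)/2 = -3 + (-77 - h/2) = -80 - h/2)
1/(T(94) + j) = 1/((-80 - 1/2*94) - 76041) = 1/((-80 - 47) - 76041) = 1/(-127 - 76041) = 1/(-76168) = -1/76168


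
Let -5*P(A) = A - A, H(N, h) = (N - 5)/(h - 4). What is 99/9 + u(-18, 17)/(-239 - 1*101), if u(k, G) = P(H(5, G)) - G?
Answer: 221/20 ≈ 11.050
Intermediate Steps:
H(N, h) = (-5 + N)/(-4 + h)
P(A) = 0 (P(A) = -(A - A)/5 = -⅕*0 = 0)
u(k, G) = -G (u(k, G) = 0 - G = -G)
99/9 + u(-18, 17)/(-239 - 1*101) = 99/9 + (-1*17)/(-239 - 1*101) = 99*(⅑) - 17/(-239 - 101) = 11 - 17/(-340) = 11 - 17*(-1/340) = 11 + 1/20 = 221/20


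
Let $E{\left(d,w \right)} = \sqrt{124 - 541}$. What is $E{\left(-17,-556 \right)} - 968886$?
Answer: $-968886 + i \sqrt{417} \approx -9.6889 \cdot 10^{5} + 20.421 i$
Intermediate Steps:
$E{\left(d,w \right)} = i \sqrt{417}$ ($E{\left(d,w \right)} = \sqrt{-417} = i \sqrt{417}$)
$E{\left(-17,-556 \right)} - 968886 = i \sqrt{417} - 968886 = -968886 + i \sqrt{417}$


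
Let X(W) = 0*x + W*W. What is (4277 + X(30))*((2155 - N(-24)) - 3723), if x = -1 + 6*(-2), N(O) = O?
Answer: -7993288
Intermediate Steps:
x = -13 (x = -1 - 12 = -13)
X(W) = W² (X(W) = 0*(-13) + W*W = 0 + W² = W²)
(4277 + X(30))*((2155 - N(-24)) - 3723) = (4277 + 30²)*((2155 - 1*(-24)) - 3723) = (4277 + 900)*((2155 + 24) - 3723) = 5177*(2179 - 3723) = 5177*(-1544) = -7993288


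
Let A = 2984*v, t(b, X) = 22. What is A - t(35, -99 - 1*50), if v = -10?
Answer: -29862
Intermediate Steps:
A = -29840 (A = 2984*(-10) = -29840)
A - t(35, -99 - 1*50) = -29840 - 1*22 = -29840 - 22 = -29862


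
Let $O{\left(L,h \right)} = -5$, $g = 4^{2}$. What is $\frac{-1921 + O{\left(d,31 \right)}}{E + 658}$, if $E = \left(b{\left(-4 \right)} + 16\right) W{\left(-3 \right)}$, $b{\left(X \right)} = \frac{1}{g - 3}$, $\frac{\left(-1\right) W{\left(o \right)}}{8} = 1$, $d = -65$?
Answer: $- \frac{4173}{1147} \approx -3.6382$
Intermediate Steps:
$g = 16$
$W{\left(o \right)} = -8$ ($W{\left(o \right)} = \left(-8\right) 1 = -8$)
$b{\left(X \right)} = \frac{1}{13}$ ($b{\left(X \right)} = \frac{1}{16 - 3} = \frac{1}{13}$)
$E = - \frac{1672}{13}$ ($E = \left(\frac{1}{13} + 16\right) \left(-8\right) = \frac{209}{13} \left(-8\right) = - \frac{1672}{13} \approx -128.62$)
$\frac{-1921 + O{\left(d,31 \right)}}{E + 658} = \frac{-1921 - 5}{- \frac{1672}{13} + 658} = - \frac{1926}{\frac{6882}{13}} = \left(-1926\right) \frac{13}{6882} = - \frac{4173}{1147}$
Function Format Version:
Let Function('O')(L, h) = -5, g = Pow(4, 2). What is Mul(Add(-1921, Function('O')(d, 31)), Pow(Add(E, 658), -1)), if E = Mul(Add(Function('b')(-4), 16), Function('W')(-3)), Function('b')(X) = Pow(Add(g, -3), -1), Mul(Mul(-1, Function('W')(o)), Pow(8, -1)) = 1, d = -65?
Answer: Rational(-4173, 1147) ≈ -3.6382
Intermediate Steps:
g = 16
Function('W')(o) = -8 (Function('W')(o) = Mul(-8, 1) = -8)
Function('b')(X) = Rational(1, 13) (Function('b')(X) = Pow(Add(16, -3), -1) = Pow(13, -1) = Rational(1, 13))
E = Rational(-1672, 13) (E = Mul(Add(Rational(1, 13), 16), -8) = Mul(Rational(209, 13), -8) = Rational(-1672, 13) ≈ -128.62)
Mul(Add(-1921, Function('O')(d, 31)), Pow(Add(E, 658), -1)) = Mul(Add(-1921, -5), Pow(Add(Rational(-1672, 13), 658), -1)) = Mul(-1926, Pow(Rational(6882, 13), -1)) = Mul(-1926, Rational(13, 6882)) = Rational(-4173, 1147)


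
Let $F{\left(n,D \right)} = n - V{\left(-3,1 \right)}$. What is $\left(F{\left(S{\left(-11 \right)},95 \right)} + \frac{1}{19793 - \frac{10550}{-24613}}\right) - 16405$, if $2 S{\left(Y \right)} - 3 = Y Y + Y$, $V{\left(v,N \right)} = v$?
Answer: $- \frac{15926259419143}{974351318} \approx -16346.0$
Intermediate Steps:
$S{\left(Y \right)} = \frac{3}{2} + \frac{Y}{2} + \frac{Y^{2}}{2}$ ($S{\left(Y \right)} = \frac{3}{2} + \frac{Y Y + Y}{2} = \frac{3}{2} + \frac{Y^{2} + Y}{2} = \frac{3}{2} + \frac{Y + Y^{2}}{2} = \frac{3}{2} + \left(\frac{Y}{2} + \frac{Y^{2}}{2}\right) = \frac{3}{2} + \frac{Y}{2} + \frac{Y^{2}}{2}$)
$F{\left(n,D \right)} = 3 + n$ ($F{\left(n,D \right)} = n - -3 = n + 3 = 3 + n$)
$\left(F{\left(S{\left(-11 \right)},95 \right)} + \frac{1}{19793 - \frac{10550}{-24613}}\right) - 16405 = \left(\left(3 + \left(\frac{3}{2} + \frac{1}{2} \left(-11\right) + \frac{\left(-11\right)^{2}}{2}\right)\right) + \frac{1}{19793 - \frac{10550}{-24613}}\right) - 16405 = \left(\left(3 + \left(\frac{3}{2} - \frac{11}{2} + \frac{1}{2} \cdot 121\right)\right) + \frac{1}{19793 - - \frac{10550}{24613}}\right) - 16405 = \left(\left(3 + \left(\frac{3}{2} - \frac{11}{2} + \frac{121}{2}\right)\right) + \frac{1}{19793 + \frac{10550}{24613}}\right) - 16405 = \left(\left(3 + \frac{113}{2}\right) + \frac{1}{\frac{487175659}{24613}}\right) - 16405 = \left(\frac{119}{2} + \frac{24613}{487175659}\right) - 16405 = \frac{57973952647}{974351318} - 16405 = - \frac{15926259419143}{974351318}$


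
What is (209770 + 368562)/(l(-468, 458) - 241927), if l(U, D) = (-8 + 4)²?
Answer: -578332/241911 ≈ -2.3907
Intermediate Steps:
l(U, D) = 16 (l(U, D) = (-4)² = 16)
(209770 + 368562)/(l(-468, 458) - 241927) = (209770 + 368562)/(16 - 241927) = 578332/(-241911) = 578332*(-1/241911) = -578332/241911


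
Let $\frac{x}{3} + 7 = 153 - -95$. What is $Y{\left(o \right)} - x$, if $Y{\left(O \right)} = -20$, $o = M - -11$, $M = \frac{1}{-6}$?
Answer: $-743$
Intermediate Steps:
$M = - \frac{1}{6} \approx -0.16667$
$o = \frac{65}{6}$ ($o = - \frac{1}{6} - -11 = - \frac{1}{6} + 11 = \frac{65}{6} \approx 10.833$)
$x = 723$ ($x = -21 + 3 \left(153 - -95\right) = -21 + 3 \left(153 + 95\right) = -21 + 3 \cdot 248 = -21 + 744 = 723$)
$Y{\left(o \right)} - x = -20 - 723 = -743$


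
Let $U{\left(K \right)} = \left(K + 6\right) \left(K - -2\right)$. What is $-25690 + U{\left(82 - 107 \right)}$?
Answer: $-25253$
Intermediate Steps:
$U{\left(K \right)} = \left(2 + K\right) \left(6 + K\right)$ ($U{\left(K \right)} = \left(6 + K\right) \left(K + 2\right) = \left(6 + K\right) \left(2 + K\right) = \left(2 + K\right) \left(6 + K\right)$)
$-25690 + U{\left(82 - 107 \right)} = -25690 + \left(12 + \left(82 - 107\right)^{2} + 8 \left(82 - 107\right)\right) = -25690 + \left(12 + \left(-25\right)^{2} + 8 \left(-25\right)\right) = -25690 + \left(12 + 625 - 200\right) = -25690 + 437 = -25253$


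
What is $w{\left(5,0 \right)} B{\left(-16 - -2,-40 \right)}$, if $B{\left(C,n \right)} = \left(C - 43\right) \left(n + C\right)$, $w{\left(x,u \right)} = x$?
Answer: $15390$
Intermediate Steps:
$B{\left(C,n \right)} = \left(-43 + C\right) \left(C + n\right)$
$w{\left(5,0 \right)} B{\left(-16 - -2,-40 \right)} = 5 \left(\left(-16 - -2\right)^{2} - 43 \left(-16 - -2\right) - -1720 + \left(-16 - -2\right) \left(-40\right)\right) = 5 \left(\left(-16 + 2\right)^{2} - 43 \left(-16 + 2\right) + 1720 + \left(-16 + 2\right) \left(-40\right)\right) = 5 \left(\left(-14\right)^{2} - -602 + 1720 - -560\right) = 5 \left(196 + 602 + 1720 + 560\right) = 5 \cdot 3078 = 15390$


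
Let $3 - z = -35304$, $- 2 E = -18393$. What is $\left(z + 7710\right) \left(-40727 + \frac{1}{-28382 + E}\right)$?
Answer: $- \frac{67224202424223}{38371} \approx -1.752 \cdot 10^{9}$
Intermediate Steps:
$E = \frac{18393}{2}$ ($E = \left(- \frac{1}{2}\right) \left(-18393\right) = \frac{18393}{2} \approx 9196.5$)
$z = 35307$ ($z = 3 - -35304 = 3 + 35304 = 35307$)
$\left(z + 7710\right) \left(-40727 + \frac{1}{-28382 + E}\right) = \left(35307 + 7710\right) \left(-40727 + \frac{1}{-28382 + \frac{18393}{2}}\right) = 43017 \left(-40727 + \frac{1}{- \frac{38371}{2}}\right) = 43017 \left(-40727 - \frac{2}{38371}\right) = 43017 \left(- \frac{1562735719}{38371}\right) = - \frac{67224202424223}{38371}$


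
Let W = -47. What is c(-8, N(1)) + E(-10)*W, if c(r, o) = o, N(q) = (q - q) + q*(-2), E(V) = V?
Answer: 468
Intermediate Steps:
N(q) = -2*q (N(q) = 0 - 2*q = -2*q)
c(-8, N(1)) + E(-10)*W = -2*1 - 10*(-47) = -2 + 470 = 468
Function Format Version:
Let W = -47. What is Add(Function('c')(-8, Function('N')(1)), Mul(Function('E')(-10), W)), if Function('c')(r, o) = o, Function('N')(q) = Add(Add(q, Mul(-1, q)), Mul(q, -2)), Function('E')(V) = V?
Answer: 468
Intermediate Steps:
Function('N')(q) = Mul(-2, q) (Function('N')(q) = Add(0, Mul(-2, q)) = Mul(-2, q))
Add(Function('c')(-8, Function('N')(1)), Mul(Function('E')(-10), W)) = Add(Mul(-2, 1), Mul(-10, -47)) = Add(-2, 470) = 468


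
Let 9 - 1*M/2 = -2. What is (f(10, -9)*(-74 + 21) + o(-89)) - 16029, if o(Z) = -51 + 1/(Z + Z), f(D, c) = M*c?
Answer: -994309/178 ≈ -5586.0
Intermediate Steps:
M = 22 (M = 18 - 2*(-2) = 18 + 4 = 22)
f(D, c) = 22*c
o(Z) = -51 + 1/(2*Z)
(f(10, -9)*(-74 + 21) + o(-89)) - 16029 = ((22*(-9))*(-74 + 21) + (-51 + (½)/(-89))) - 16029 = (-198*(-53) + (-51 + (½)*(-1/89))) - 16029 = (10494 + (-51 - 1/178)) - 16029 = (10494 - 9079/178) - 16029 = 1858853/178 - 16029 = -994309/178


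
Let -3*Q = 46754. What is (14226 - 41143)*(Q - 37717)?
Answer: 4304162885/3 ≈ 1.4347e+9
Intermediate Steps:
Q = -46754/3 (Q = -⅓*46754 = -46754/3 ≈ -15585.)
(14226 - 41143)*(Q - 37717) = (14226 - 41143)*(-46754/3 - 37717) = -26917*(-159905/3) = 4304162885/3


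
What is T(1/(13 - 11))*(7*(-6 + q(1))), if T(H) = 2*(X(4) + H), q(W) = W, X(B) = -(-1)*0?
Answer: -35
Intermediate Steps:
X(B) = 0 (X(B) = -1*0 = 0)
T(H) = 2*H (T(H) = 2*(0 + H) = 2*H)
T(1/(13 - 11))*(7*(-6 + q(1))) = (2/(13 - 11))*(7*(-6 + 1)) = (2/2)*(7*(-5)) = (2*(½))*(-35) = 1*(-35) = -35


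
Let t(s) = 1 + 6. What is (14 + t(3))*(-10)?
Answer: -210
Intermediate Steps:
t(s) = 7
(14 + t(3))*(-10) = (14 + 7)*(-10) = 21*(-10) = -210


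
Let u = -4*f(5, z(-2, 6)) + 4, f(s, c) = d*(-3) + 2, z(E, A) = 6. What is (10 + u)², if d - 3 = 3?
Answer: 6084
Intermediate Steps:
d = 6 (d = 3 + 3 = 6)
f(s, c) = -16 (f(s, c) = 6*(-3) + 2 = -18 + 2 = -16)
u = 68 (u = -4*(-16) + 4 = 64 + 4 = 68)
(10 + u)² = (10 + 68)² = 78² = 6084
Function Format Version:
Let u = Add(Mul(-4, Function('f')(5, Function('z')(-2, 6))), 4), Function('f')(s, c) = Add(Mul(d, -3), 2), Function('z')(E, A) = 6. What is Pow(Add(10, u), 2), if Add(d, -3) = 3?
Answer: 6084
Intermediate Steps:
d = 6 (d = Add(3, 3) = 6)
Function('f')(s, c) = -16 (Function('f')(s, c) = Add(Mul(6, -3), 2) = Add(-18, 2) = -16)
u = 68 (u = Add(Mul(-4, -16), 4) = Add(64, 4) = 68)
Pow(Add(10, u), 2) = Pow(Add(10, 68), 2) = Pow(78, 2) = 6084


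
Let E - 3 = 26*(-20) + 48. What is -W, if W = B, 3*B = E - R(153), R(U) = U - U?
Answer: 469/3 ≈ 156.33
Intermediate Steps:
R(U) = 0
E = -469 (E = 3 + (26*(-20) + 48) = 3 + (-520 + 48) = 3 - 472 = -469)
B = -469/3 (B = (-469 - 1*0)/3 = (-469 + 0)/3 = (1/3)*(-469) = -469/3 ≈ -156.33)
W = -469/3 ≈ -156.33
-W = -1*(-469/3) = 469/3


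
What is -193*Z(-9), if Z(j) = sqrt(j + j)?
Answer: -579*I*sqrt(2) ≈ -818.83*I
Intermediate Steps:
Z(j) = sqrt(2)*sqrt(j) (Z(j) = sqrt(2*j) = sqrt(2)*sqrt(j))
-193*Z(-9) = -193*sqrt(2)*sqrt(-9) = -193*sqrt(2)*3*I = -579*I*sqrt(2)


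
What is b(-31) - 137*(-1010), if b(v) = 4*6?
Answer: 138394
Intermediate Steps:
b(v) = 24
b(-31) - 137*(-1010) = 24 - 137*(-1010) = 24 + 138370 = 138394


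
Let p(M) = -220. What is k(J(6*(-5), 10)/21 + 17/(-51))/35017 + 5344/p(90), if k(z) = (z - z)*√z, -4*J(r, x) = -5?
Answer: -1336/55 ≈ -24.291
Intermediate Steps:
J(r, x) = 5/4 (J(r, x) = -¼*(-5) = 5/4)
k(z) = 0 (k(z) = 0*√z = 0)
k(J(6*(-5), 10)/21 + 17/(-51))/35017 + 5344/p(90) = 0/35017 + 5344/(-220) = 0*(1/35017) + 5344*(-1/220) = 0 - 1336/55 = -1336/55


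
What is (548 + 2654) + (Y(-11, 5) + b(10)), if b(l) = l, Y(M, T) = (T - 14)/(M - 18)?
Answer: 93157/29 ≈ 3212.3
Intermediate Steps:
Y(M, T) = (-14 + T)/(-18 + M)
(548 + 2654) + (Y(-11, 5) + b(10)) = (548 + 2654) + ((-14 + 5)/(-18 - 11) + 10) = 3202 + (-9/(-29) + 10) = 3202 + (-1/29*(-9) + 10) = 3202 + (9/29 + 10) = 3202 + 299/29 = 93157/29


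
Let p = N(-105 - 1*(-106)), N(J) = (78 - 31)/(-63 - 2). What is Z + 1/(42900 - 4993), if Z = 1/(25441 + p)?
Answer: 4117573/62683697526 ≈ 6.5688e-5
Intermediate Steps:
N(J) = -47/65 (N(J) = 47/(-65) = 47*(-1/65) = -47/65)
p = -47/65 ≈ -0.72308
Z = 65/1653618 (Z = 1/(25441 - 47/65) = 1/(1653618/65) = 65/1653618 ≈ 3.9308e-5)
Z + 1/(42900 - 4993) = 65/1653618 + 1/(42900 - 4993) = 65/1653618 + 1/37907 = 4117573/62683697526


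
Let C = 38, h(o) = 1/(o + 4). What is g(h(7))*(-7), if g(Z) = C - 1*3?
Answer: -245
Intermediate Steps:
h(o) = 1/(4 + o)
g(Z) = 35 (g(Z) = 38 - 1*3 = 38 - 3 = 35)
g(h(7))*(-7) = 35*(-7) = -245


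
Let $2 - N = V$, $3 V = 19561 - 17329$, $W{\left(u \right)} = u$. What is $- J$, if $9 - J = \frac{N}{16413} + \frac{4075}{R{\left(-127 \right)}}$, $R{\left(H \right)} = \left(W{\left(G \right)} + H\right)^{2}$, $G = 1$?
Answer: $- \frac{763350703}{86857596} \approx -8.7885$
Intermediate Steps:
$V = 744$ ($V = \frac{19561 - 17329}{3} = \frac{1}{3} \cdot 2232 = 744$)
$N = -742$ ($N = 2 - 744 = -742$)
$R{\left(H \right)} = \left(1 + H\right)^{2}$
$J = \frac{763350703}{86857596}$ ($J = 9 - \left(- \frac{742}{16413} + \frac{4075}{\left(1 - 127\right)^{2}}\right) = 9 - \left(\left(-742\right) \frac{1}{16413} + \frac{4075}{\left(-126\right)^{2}}\right) = 9 - \left(- \frac{742}{16413} + \frac{4075}{15876}\right) = 9 - \frac{18367661}{86857596} = \frac{763350703}{86857596} \approx 8.7885$)
$- J = \left(-1\right) \frac{763350703}{86857596} = - \frac{763350703}{86857596}$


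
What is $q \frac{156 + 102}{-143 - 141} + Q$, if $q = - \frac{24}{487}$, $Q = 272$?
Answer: $\frac{9406492}{34577} \approx 272.04$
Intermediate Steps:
$q = - \frac{24}{487}$ ($q = \left(-24\right) \frac{1}{487} = - \frac{24}{487} \approx -0.049281$)
$q \frac{156 + 102}{-143 - 141} + Q = - \frac{24 \frac{156 + 102}{-143 - 141}}{487} + 272 = - \frac{24 \frac{258}{-284}}{487} + 272 = - \frac{24 \cdot 258 \left(- \frac{1}{284}\right)}{487} + 272 = \left(- \frac{24}{487}\right) \left(- \frac{129}{142}\right) + 272 = \frac{1548}{34577} + 272 = \frac{9406492}{34577}$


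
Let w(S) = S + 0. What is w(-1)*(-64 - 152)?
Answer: 216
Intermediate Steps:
w(S) = S
w(-1)*(-64 - 152) = -(-64 - 152) = -1*(-216) = 216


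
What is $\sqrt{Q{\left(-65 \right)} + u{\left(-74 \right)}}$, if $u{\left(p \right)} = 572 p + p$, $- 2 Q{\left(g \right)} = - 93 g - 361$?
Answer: $2 i \sqrt{11311} \approx 212.71 i$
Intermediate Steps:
$Q{\left(g \right)} = \frac{361}{2} + \frac{93 g}{2}$ ($Q{\left(g \right)} = - \frac{- 93 g - 361}{2} = - \frac{-361 - 93 g}{2} = \frac{361}{2} + \frac{93 g}{2}$)
$u{\left(p \right)} = 573 p$
$\sqrt{Q{\left(-65 \right)} + u{\left(-74 \right)}} = \sqrt{\left(\frac{361}{2} + \frac{93}{2} \left(-65\right)\right) + 573 \left(-74\right)} = \sqrt{\left(\frac{361}{2} - \frac{6045}{2}\right) - 42402} = \sqrt{-2842 - 42402} = \sqrt{-45244} = 2 i \sqrt{11311}$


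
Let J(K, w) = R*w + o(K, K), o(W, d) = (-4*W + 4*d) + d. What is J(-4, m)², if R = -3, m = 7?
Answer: 625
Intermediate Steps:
o(W, d) = -4*W + 5*d
J(K, w) = K - 3*w (J(K, w) = -3*w + (-4*K + 5*K) = -3*w + K = K - 3*w)
J(-4, m)² = (-4 - 3*7)² = (-4 - 21)² = (-25)² = 625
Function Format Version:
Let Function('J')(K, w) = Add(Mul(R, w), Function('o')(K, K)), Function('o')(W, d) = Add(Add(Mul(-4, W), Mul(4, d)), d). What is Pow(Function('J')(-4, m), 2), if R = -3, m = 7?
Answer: 625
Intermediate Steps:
Function('o')(W, d) = Add(Mul(-4, W), Mul(5, d))
Function('J')(K, w) = Add(K, Mul(-3, w)) (Function('J')(K, w) = Add(Mul(-3, w), Add(Mul(-4, K), Mul(5, K))) = Add(Mul(-3, w), K) = Add(K, Mul(-3, w)))
Pow(Function('J')(-4, m), 2) = Pow(Add(-4, Mul(-3, 7)), 2) = Pow(Add(-4, -21), 2) = Pow(-25, 2) = 625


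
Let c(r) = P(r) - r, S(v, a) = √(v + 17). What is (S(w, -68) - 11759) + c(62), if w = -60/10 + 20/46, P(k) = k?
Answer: -11759 + √6049/23 ≈ -11756.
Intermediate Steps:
w = -128/23 (w = -60*⅒ + 20*(1/46) = -6 + 10/23 = -128/23 ≈ -5.5652)
S(v, a) = √(17 + v)
c(r) = 0 (c(r) = r - r = 0)
(S(w, -68) - 11759) + c(62) = (√(17 - 128/23) - 11759) + 0 = (√(263/23) - 11759) + 0 = (√6049/23 - 11759) + 0 = (-11759 + √6049/23) + 0 = -11759 + √6049/23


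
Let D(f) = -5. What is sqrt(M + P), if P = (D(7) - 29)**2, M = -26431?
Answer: 5*I*sqrt(1011) ≈ 158.98*I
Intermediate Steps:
P = 1156 (P = (-5 - 29)**2 = (-34)**2 = 1156)
sqrt(M + P) = sqrt(-26431 + 1156) = sqrt(-25275) = 5*I*sqrt(1011)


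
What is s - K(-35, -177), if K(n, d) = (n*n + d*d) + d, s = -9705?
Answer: -42082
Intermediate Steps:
K(n, d) = d + d² + n² (K(n, d) = (n² + d²) + d = (d² + n²) + d = d + d² + n²)
s - K(-35, -177) = -9705 - (-177 + (-177)² + (-35)²) = -9705 - (-177 + 31329 + 1225) = -9705 - 1*32377 = -9705 - 32377 = -42082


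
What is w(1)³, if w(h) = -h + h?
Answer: 0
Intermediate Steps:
w(h) = 0
w(1)³ = 0³ = 0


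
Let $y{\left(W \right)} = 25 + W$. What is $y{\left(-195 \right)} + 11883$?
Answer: $11713$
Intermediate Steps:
$y{\left(-195 \right)} + 11883 = \left(25 - 195\right) + 11883 = -170 + 11883 = 11713$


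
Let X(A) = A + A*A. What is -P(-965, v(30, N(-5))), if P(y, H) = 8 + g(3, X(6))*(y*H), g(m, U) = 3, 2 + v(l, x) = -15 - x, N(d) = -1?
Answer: -46328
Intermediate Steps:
X(A) = A + A²
v(l, x) = -17 - x (v(l, x) = -2 + (-15 - x) = -17 - x)
P(y, H) = 8 + 3*H*y (P(y, H) = 8 + 3*(y*H) = 8 + 3*(H*y) = 8 + 3*H*y)
-P(-965, v(30, N(-5))) = -(8 + 3*(-17 - 1*(-1))*(-965)) = -(8 + 3*(-17 + 1)*(-965)) = -(8 + 3*(-16)*(-965)) = -(8 + 46320) = -1*46328 = -46328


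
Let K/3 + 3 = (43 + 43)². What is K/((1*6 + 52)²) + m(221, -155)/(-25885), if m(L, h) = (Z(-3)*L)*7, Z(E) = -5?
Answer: 120024791/17415428 ≈ 6.8919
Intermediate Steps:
m(L, h) = -35*L (m(L, h) = -5*L*7 = -35*L)
K = 22179 (K = -9 + 3*(43 + 43)² = -9 + 3*86² = -9 + 3*7396 = -9 + 22188 = 22179)
K/((1*6 + 52)²) + m(221, -155)/(-25885) = 22179/((1*6 + 52)²) - 35*221/(-25885) = 22179/((6 + 52)²) - 7735*(-1/25885) = 22179/(58²) + 1547/5177 = 22179/3364 + 1547/5177 = 120024791/17415428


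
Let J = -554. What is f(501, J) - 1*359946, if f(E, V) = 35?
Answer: -359911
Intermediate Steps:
f(501, J) - 1*359946 = 35 - 1*359946 = 35 - 359946 = -359911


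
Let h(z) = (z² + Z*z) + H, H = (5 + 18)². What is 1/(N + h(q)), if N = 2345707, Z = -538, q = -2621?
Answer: 1/10625975 ≈ 9.4109e-8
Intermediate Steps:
H = 529 (H = 23² = 529)
h(z) = 529 + z² - 538*z (h(z) = (z² - 538*z) + 529 = 529 + z² - 538*z)
1/(N + h(q)) = 1/(2345707 + (529 + (-2621)² - 538*(-2621))) = 1/(2345707 + (529 + 6869641 + 1410098)) = 1/(2345707 + 8280268) = 1/10625975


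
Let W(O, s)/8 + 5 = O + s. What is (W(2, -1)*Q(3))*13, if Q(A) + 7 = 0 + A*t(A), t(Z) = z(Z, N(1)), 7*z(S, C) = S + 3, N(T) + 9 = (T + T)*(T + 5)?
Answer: 12896/7 ≈ 1842.3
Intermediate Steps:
N(T) = -9 + 2*T*(5 + T) (N(T) = -9 + (T + T)*(T + 5) = -9 + (2*T)*(5 + T) = -9 + 2*T*(5 + T))
z(S, C) = 3/7 + S/7 (z(S, C) = (S + 3)/7 = (3 + S)/7 = 3/7 + S/7)
t(Z) = 3/7 + Z/7
Q(A) = -7 + A*(3/7 + A/7) (Q(A) = -7 + (0 + A*(3/7 + A/7)) = -7 + A*(3/7 + A/7))
W(O, s) = -40 + 8*O + 8*s (W(O, s) = -40 + 8*(O + s) = -40 + (8*O + 8*s) = -40 + 8*O + 8*s)
(W(2, -1)*Q(3))*13 = ((-40 + 8*2 + 8*(-1))*(-7 + (⅐)*3*(3 + 3)))*13 = ((-40 + 16 - 8)*(-7 + (⅐)*3*6))*13 = -32*(-7 + 18/7)*13 = -32*(-31/7)*13 = (992/7)*13 = 12896/7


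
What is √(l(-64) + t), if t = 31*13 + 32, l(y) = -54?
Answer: √381 ≈ 19.519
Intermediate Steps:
t = 435 (t = 403 + 32 = 435)
√(l(-64) + t) = √(-54 + 435) = √381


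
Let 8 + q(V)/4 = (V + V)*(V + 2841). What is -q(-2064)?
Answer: 12829856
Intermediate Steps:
q(V) = -32 + 8*V*(2841 + V) (q(V) = -32 + 4*((V + V)*(V + 2841)) = -32 + 4*((2*V)*(2841 + V)) = -32 + 4*(2*V*(2841 + V)) = -32 + 8*V*(2841 + V))
-q(-2064) = -(-32 + 8*(-2064)² + 22728*(-2064)) = -(-32 + 8*4260096 - 46910592) = -(-32 + 34080768 - 46910592) = -1*(-12829856) = 12829856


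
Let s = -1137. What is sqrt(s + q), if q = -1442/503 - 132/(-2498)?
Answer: I*sqrt(449878063892653)/628247 ≈ 33.761*I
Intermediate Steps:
q = -1767860/628247 (q = -1442*1/503 - 132*(-1/2498) = -1442/503 + 66/1249 = -1767860/628247 ≈ -2.8140)
sqrt(s + q) = sqrt(-1137 - 1767860/628247) = sqrt(-716084699/628247) = I*sqrt(449878063892653)/628247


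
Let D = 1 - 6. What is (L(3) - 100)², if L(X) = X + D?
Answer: 10404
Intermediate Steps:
D = -5
L(X) = -5 + X (L(X) = X - 5 = -5 + X)
(L(3) - 100)² = ((-5 + 3) - 100)² = (-2 - 100)² = (-102)² = 10404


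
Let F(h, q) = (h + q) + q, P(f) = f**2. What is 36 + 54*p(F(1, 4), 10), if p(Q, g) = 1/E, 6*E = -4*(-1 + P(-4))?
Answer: 153/5 ≈ 30.600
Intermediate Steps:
E = -10 (E = (-4*(-1 + (-4)**2))/6 = (-4*(-1 + 16))/6 = (-4*15)/6 = (1/6)*(-60) = -10)
F(h, q) = h + 2*q
p(Q, g) = -1/10 (p(Q, g) = 1/(-10) = -1/10)
36 + 54*p(F(1, 4), 10) = 36 + 54*(-1/10) = 36 - 27/5 = 153/5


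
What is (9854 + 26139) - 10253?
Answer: 25740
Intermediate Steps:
(9854 + 26139) - 10253 = 35993 - 10253 = 25740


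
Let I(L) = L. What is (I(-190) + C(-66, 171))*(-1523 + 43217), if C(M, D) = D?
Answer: -792186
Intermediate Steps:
(I(-190) + C(-66, 171))*(-1523 + 43217) = (-190 + 171)*(-1523 + 43217) = -19*41694 = -792186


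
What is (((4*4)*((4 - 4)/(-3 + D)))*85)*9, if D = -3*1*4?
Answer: 0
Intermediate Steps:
D = -12 (D = -3*4 = -12)
(((4*4)*((4 - 4)/(-3 + D)))*85)*9 = (((4*4)*((4 - 4)/(-3 - 12)))*85)*9 = ((16*(0/(-15)))*85)*9 = ((16*(0*(-1/15)))*85)*9 = ((16*0)*85)*9 = (0*85)*9 = 0*9 = 0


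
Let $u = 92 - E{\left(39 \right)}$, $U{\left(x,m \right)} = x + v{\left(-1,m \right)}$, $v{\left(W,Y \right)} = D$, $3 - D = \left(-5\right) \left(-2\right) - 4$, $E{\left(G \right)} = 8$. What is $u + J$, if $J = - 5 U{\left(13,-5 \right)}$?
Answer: $34$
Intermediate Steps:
$D = -3$ ($D = 3 - \left(\left(-5\right) \left(-2\right) - 4\right) = 3 - \left(10 - 4\right) = 3 - 6 = -3$)
$v{\left(W,Y \right)} = -3$
$U{\left(x,m \right)} = -3 + x$ ($U{\left(x,m \right)} = x - 3 = -3 + x$)
$u = 84$ ($u = 92 - 8 = 84$)
$J = -50$ ($J = - 5 \left(-3 + 13\right) = \left(-5\right) 10 = -50$)
$u + J = 84 - 50 = 34$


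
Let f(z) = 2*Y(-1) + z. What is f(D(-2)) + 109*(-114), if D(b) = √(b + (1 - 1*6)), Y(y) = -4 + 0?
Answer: -12434 + I*√7 ≈ -12434.0 + 2.6458*I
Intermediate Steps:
Y(y) = -4
D(b) = √(-5 + b) (D(b) = √(b + (1 - 6)) = √(b - 5) = √(-5 + b))
f(z) = -8 + z (f(z) = 2*(-4) + z = -8 + z)
f(D(-2)) + 109*(-114) = (-8 + √(-5 - 2)) + 109*(-114) = (-8 + √(-7)) - 12426 = (-8 + I*√7) - 12426 = -12434 + I*√7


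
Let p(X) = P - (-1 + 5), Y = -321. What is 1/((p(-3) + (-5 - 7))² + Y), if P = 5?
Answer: -1/200 ≈ -0.0050000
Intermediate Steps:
p(X) = 1 (p(X) = 5 - (-1 + 5) = 5 - 1*4 = 5 - 4 = 1)
1/((p(-3) + (-5 - 7))² + Y) = 1/((1 + (-5 - 7))² - 321) = 1/((1 - 12)² - 321) = 1/((-11)² - 321) = 1/(121 - 321) = 1/(-200) = -1/200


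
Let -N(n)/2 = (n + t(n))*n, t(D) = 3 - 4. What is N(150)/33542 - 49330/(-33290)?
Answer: 8328193/55830659 ≈ 0.14917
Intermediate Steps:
t(D) = -1
N(n) = -2*n*(-1 + n) (N(n) = -2*(n - 1)*n = -2*(-1 + n)*n = -2*n*(-1 + n))
N(150)/33542 - 49330/(-33290) = (2*150*(1 - 1*150))/33542 - 49330/(-33290) = (2*150*(1 - 150))*(1/33542) - 49330*(-1/33290) = (2*150*(-149))*(1/33542) + 4933/3329 = -44700*1/33542 + 4933/3329 = -22350/16771 + 4933/3329 = 8328193/55830659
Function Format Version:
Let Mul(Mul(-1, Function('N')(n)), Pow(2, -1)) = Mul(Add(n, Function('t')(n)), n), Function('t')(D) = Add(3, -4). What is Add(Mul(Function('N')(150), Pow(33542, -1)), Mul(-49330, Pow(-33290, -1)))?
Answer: Rational(8328193, 55830659) ≈ 0.14917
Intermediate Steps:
Function('t')(D) = -1
Function('N')(n) = Mul(-2, n, Add(-1, n)) (Function('N')(n) = Mul(-2, Mul(Add(n, -1), n)) = Mul(-2, Mul(Add(-1, n), n)) = Mul(-2, Mul(n, Add(-1, n))) = Mul(-2, n, Add(-1, n)))
Add(Mul(Function('N')(150), Pow(33542, -1)), Mul(-49330, Pow(-33290, -1))) = Add(Mul(Mul(2, 150, Add(1, Mul(-1, 150))), Pow(33542, -1)), Mul(-49330, Pow(-33290, -1))) = Add(Mul(Mul(2, 150, Add(1, -150)), Rational(1, 33542)), Mul(-49330, Rational(-1, 33290))) = Add(Mul(Mul(2, 150, -149), Rational(1, 33542)), Rational(4933, 3329)) = Add(Mul(-44700, Rational(1, 33542)), Rational(4933, 3329)) = Add(Rational(-22350, 16771), Rational(4933, 3329)) = Rational(8328193, 55830659)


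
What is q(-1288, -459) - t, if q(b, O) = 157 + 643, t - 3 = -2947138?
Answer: 2947935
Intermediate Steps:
t = -2947135 (t = 3 - 2947138 = -2947135)
q(b, O) = 800
q(-1288, -459) - t = 800 - 1*(-2947135) = 800 + 2947135 = 2947935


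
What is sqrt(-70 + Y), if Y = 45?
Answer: 5*I ≈ 5.0*I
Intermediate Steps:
sqrt(-70 + Y) = sqrt(-70 + 45) = sqrt(-25) = 5*I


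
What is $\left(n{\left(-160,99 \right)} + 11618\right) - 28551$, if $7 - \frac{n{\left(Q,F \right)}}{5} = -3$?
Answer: $-16883$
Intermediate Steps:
$n{\left(Q,F \right)} = 50$ ($n{\left(Q,F \right)} = 35 - -15 = 35 + 15 = 50$)
$\left(n{\left(-160,99 \right)} + 11618\right) - 28551 = \left(50 + 11618\right) - 28551 = 11668 - 28551 = -16883$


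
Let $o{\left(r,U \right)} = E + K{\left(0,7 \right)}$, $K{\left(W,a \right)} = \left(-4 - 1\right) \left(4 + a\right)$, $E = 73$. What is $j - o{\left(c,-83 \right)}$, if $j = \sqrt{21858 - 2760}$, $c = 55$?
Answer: $-18 + 3 \sqrt{2122} \approx 120.2$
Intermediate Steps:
$K{\left(W,a \right)} = -20 - 5 a$ ($K{\left(W,a \right)} = - 5 \left(4 + a\right) = -20 - 5 a$)
$o{\left(r,U \right)} = 18$ ($o{\left(r,U \right)} = 73 - 55 = 18$)
$j = 3 \sqrt{2122}$ ($j = \sqrt{19098} = 3 \sqrt{2122} \approx 138.2$)
$j - o{\left(c,-83 \right)} = 3 \sqrt{2122} - 18 = -18 + 3 \sqrt{2122}$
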